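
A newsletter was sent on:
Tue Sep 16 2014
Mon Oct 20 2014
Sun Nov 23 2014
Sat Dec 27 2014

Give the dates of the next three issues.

Gaps between consecutive events: 34, 34, 34 days — a constant 34-day interval.
Sat Dec 27 2014 + 34 days = Fri Jan 30 2015.
Fri Jan 30 2015 + 34 days = Thu Mar 5 2015.
Thu Mar 5 2015 + 34 days = Wed Apr 8 2015.

Fri Jan 30 2015, Thu Mar 5 2015, Wed Apr 8 2015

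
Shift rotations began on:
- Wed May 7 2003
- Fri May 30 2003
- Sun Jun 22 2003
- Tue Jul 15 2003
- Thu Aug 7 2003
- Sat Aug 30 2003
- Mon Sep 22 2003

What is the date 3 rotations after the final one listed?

Sun Nov 30 2003

The spacing is 23, 23, 23, 23, 23, 23 days — always 23 days.
Mon Sep 22 2003 + 23 days = Wed Oct 15 2003.
Wed Oct 15 2003 + 23 days = Fri Nov 7 2003.
Fri Nov 7 2003 + 23 days = Sun Nov 30 2003.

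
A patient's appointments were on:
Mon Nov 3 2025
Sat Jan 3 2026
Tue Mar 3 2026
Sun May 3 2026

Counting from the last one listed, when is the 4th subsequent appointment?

Sun Jan 3 2027

Gaps: 61, 59, 61 days — not constant. Every event is on the 3rd of the month.
Pattern: the 3rd of every 2 months.
Next: July 2026 → Fri Jul 3 2026.
Next: September 2026 → Thu Sep 3 2026.
Next: November 2026 → Tue Nov 3 2026.
Next: January 2027 → Sun Jan 3 2027.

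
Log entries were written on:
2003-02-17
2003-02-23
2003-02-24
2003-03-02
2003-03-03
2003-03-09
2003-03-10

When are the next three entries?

Every event lands on a Monday or Sunday (gaps cycle 6, 1, 6, 1, 6, 1).
So the schedule is: every Monday and Sunday.
Next Sunday: 2003-03-16.
Next Monday: 2003-03-17.
Next Sunday: 2003-03-23.

2003-03-16, 2003-03-17, 2003-03-23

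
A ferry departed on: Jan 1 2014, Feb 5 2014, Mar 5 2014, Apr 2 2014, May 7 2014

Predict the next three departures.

Gaps: 35, 28, 28, 35 days — a mix of 28 and 35. Every date is a Wednesday.
Each is the 1st Wednesday of its month.
June 2014 — 1st Wednesday is Jun 4 2014.
July 2014 — 1st Wednesday is Jul 2 2014.
1st Wednesday of August 2014: Aug 6 2014.

Jun 4 2014, Jul 2 2014, Aug 6 2014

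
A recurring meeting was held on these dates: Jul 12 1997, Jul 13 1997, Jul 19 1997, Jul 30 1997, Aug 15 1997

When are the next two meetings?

Sep 5 1997, Oct 1 1997

Intervals are 1, 6, 11, 16 days — an arithmetic progression with common difference 5.
Next gap: 21 days. Aug 15 1997 + 21 days = Sep 5 1997.
Next gap: 26 days. Sep 5 1997 + 26 days = Oct 1 1997.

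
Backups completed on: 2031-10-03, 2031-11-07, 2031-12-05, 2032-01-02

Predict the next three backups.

2032-02-06, 2032-03-05, 2032-04-02

Gaps: 35, 28, 28 days — a mix of 28 and 35. Every date is a Friday.
Each is the 1st Friday of its month.
February 2032 — 1st Friday is 2032-02-06.
March 2032 — 1st Friday is 2032-03-05.
1st Friday of April 2032: 2032-04-02.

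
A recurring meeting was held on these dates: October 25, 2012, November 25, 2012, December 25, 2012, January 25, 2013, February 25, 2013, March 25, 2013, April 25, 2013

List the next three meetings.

The day-of-month is always 25 (31, 30, 31, 31, 28, 31 days between events).
So this recurs on the 25th of each month.
May 2013: May 25, 2013.
June 2013: June 25, 2013.
July 2013: July 25, 2013.

May 25, 2013; June 25, 2013; July 25, 2013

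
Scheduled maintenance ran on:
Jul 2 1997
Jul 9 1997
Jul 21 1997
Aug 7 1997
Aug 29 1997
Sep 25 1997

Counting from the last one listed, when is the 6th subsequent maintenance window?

The spacing grows by 5 each time: 7, 12, 17, 22, 27 days.
Next gap: 32 days. Sep 25 1997 + 32 days = Oct 27 1997.
Next gap: 37 days. Oct 27 1997 + 37 days = Dec 3 1997.
Next gap: 42 days. Dec 3 1997 + 42 days = Jan 14 1998.
Next gap: 47 days. Jan 14 1998 + 47 days = Mar 2 1998.
Next gap: 52 days. Mar 2 1998 + 52 days = Apr 23 1998.
Next gap: 57 days. Apr 23 1998 + 57 days = Jun 19 1998.

Jun 19 1998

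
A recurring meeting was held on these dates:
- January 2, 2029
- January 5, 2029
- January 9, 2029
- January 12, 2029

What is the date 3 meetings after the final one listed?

January 23, 2029

Gaps: 3, 4, 3 days — not constant, but cyclic with period 2.
The events fall on every Tuesday and Friday.
The following Tuesday is January 16, 2029.
The following Friday is January 19, 2029.
Next Tuesday: January 23, 2029.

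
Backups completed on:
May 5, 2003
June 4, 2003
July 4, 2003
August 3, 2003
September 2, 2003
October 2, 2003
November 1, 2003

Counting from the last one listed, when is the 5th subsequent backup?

March 30, 2004

The spacing is 30, 30, 30, 30, 30, 30 days — always 30 days.
November 1, 2003 + 30 days = December 1, 2003.
December 1, 2003 + 30 days = December 31, 2003.
December 31, 2003 + 30 days = January 30, 2004.
January 30, 2004 + 30 days = February 29, 2004.
February 29, 2004 + 30 days = March 30, 2004.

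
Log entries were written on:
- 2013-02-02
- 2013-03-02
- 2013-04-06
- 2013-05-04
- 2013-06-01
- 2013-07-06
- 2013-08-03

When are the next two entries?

All dates are Saturdays, 28, 35, 28, 28, 35, 28 days apart.
Specifically, the 1st Saturday of each month.
1st Saturday of September 2013: 2013-09-07.
1st Saturday of October 2013: 2013-10-05.

2013-09-07, 2013-10-05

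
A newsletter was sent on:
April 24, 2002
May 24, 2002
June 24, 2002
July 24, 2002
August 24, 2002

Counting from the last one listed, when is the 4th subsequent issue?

December 24, 2002

The day-of-month is always 24 (30, 31, 30, 31 days between events).
So this recurs on the 24th of each month.
September 2002: September 24, 2002.
Next: October 2002 → October 24, 2002.
November 2002: November 24, 2002.
Next: December 2002 → December 24, 2002.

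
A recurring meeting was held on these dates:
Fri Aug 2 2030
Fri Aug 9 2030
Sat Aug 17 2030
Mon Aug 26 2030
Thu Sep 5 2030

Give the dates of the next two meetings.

Intervals are 7, 8, 9, 10 days — an arithmetic progression with common difference 1.
Next gap: 11 days. Thu Sep 5 2030 + 11 days = Mon Sep 16 2030.
Next gap: 12 days. Mon Sep 16 2030 + 12 days = Sat Sep 28 2030.

Mon Sep 16 2030, Sat Sep 28 2030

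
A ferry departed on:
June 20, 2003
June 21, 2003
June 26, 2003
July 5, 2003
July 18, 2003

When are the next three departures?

Gaps: 1, 5, 9, 13 days — each gap is 4 larger than the previous one.
Next gap: 17 days. July 18, 2003 + 17 days = August 4, 2003.
Next gap: 21 days. August 4, 2003 + 21 days = August 25, 2003.
Next gap: 25 days. August 25, 2003 + 25 days = September 19, 2003.

August 4, 2003; August 25, 2003; September 19, 2003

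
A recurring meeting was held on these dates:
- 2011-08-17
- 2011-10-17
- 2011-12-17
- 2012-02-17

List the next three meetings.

The day-of-month is always 17 (61, 61, 62 days between events).
So this recurs on the 17th of every 2 months.
April 2012: 2012-04-17.
June 2012: 2012-06-17.
August 2012: 2012-08-17.

2012-04-17, 2012-06-17, 2012-08-17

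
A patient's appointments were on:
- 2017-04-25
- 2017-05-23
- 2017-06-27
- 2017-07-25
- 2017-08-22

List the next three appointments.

These are Tuesdays at 28- or 35-day spacing (28, 35, 28, 28).
The pattern: 4th Tuesday of the month.
September 2017 — 4th Tuesday is 2017-09-26.
4th Tuesday of October 2017: 2017-10-24.
November 2017 — 4th Tuesday is 2017-11-28.

2017-09-26, 2017-10-24, 2017-11-28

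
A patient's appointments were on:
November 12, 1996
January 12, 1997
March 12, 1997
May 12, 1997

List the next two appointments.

Each date is the 12th; the gaps (61, 59, 61) track the month lengths.
The rule is the 12th of every 2 months.
July 1997: July 12, 1997.
September 1997: September 12, 1997.

July 12, 1997; September 12, 1997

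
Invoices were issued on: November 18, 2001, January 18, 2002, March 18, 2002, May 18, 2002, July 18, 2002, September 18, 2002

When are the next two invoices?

Each date is the 18th; the gaps (61, 59, 61, 61, 62) track the month lengths.
The rule is the 18th of every 2 months.
November 2002: November 18, 2002.
Next: January 2003 → January 18, 2003.

November 18, 2002; January 18, 2003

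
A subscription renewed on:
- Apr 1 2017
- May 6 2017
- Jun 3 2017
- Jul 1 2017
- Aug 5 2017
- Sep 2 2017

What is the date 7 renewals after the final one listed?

Apr 7 2018

Gaps: 35, 28, 28, 35, 28 days — a mix of 28 and 35. Every date is a Saturday.
Each is the 1st Saturday of its month.
October 2017 — 1st Saturday is Oct 7 2017.
November 2017 — 1st Saturday is Nov 4 2017.
December 2017 — 1st Saturday is Dec 2 2017.
1st Saturday of January 2018: Jan 6 2018.
February 2018 — 1st Saturday is Feb 3 2018.
1st Saturday of March 2018: Mar 3 2018.
1st Saturday of April 2018: Apr 7 2018.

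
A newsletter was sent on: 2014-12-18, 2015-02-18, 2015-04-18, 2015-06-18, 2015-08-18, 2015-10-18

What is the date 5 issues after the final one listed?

Gaps: 62, 59, 61, 61, 61 days — not constant. Every event is on the 18th of the month.
Pattern: the 18th of every 2 months.
December 2015: 2015-12-18.
February 2016: 2016-02-18.
Next: April 2016 → 2016-04-18.
June 2016: 2016-06-18.
August 2016: 2016-08-18.

2016-08-18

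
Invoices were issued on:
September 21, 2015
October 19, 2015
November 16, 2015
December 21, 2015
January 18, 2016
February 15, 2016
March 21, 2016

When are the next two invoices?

All dates are Mondays, 28, 28, 35, 28, 28, 35 days apart.
Specifically, the 3rd Monday of each month.
April 2016 — 3rd Monday is April 18, 2016.
3rd Monday of May 2016: May 16, 2016.

April 18, 2016; May 16, 2016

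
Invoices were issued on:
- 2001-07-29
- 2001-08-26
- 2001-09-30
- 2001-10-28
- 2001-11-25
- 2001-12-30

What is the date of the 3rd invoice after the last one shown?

All Sundays; the gaps (28, 35, 28, 28, 35) vary with month length.
This is the last Sunday of each month.
January 2002 ends with Sunday 2002-01-27.
Last Sunday of February 2002: 2002-02-24.
March 2002 ends with Sunday 2002-03-31.

2002-03-31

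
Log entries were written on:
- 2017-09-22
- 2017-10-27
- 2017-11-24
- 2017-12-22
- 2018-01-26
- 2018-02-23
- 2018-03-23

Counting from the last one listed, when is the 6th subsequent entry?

Gaps: 35, 28, 28, 35, 28, 28 days — a mix of 28 and 35. Every date is a Friday.
Each is the 4th Friday of its month.
4th Friday of April 2018: 2018-04-27.
May 2018 — 4th Friday is 2018-05-25.
4th Friday of June 2018: 2018-06-22.
July 2018 — 4th Friday is 2018-07-27.
August 2018 — 4th Friday is 2018-08-24.
September 2018 — 4th Friday is 2018-09-28.

2018-09-28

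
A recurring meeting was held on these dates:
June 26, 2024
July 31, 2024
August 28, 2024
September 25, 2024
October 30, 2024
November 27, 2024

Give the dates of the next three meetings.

December 25, 2024; January 29, 2025; February 26, 2025

Every date is a Wednesday; gaps 35, 28, 28, 35, 28 days.
Each is the last Wednesday of its month (at least one falls on the 29th or later, ruling out '4th Wednesday').
December 2024 ends with Wednesday December 25, 2024.
Last Wednesday of January 2025: January 29, 2025.
Last Wednesday of February 2025: February 26, 2025.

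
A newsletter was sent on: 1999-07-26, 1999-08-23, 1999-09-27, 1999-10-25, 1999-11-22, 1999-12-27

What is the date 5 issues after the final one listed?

2000-05-22

These are Mondays at 28- or 35-day spacing (28, 35, 28, 28, 35).
The pattern: 4th Monday of the month.
4th Monday of January 2000: 2000-01-24.
4th Monday of February 2000: 2000-02-28.
4th Monday of March 2000: 2000-03-27.
April 2000 — 4th Monday is 2000-04-24.
May 2000 — 4th Monday is 2000-05-22.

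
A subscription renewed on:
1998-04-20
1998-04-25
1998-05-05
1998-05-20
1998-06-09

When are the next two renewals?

1998-07-04, 1998-08-03

Gaps: 5, 10, 15, 20 days — each gap is 5 larger than the previous one.
Next gap: 25 days. 1998-06-09 + 25 days = 1998-07-04.
Next gap: 30 days. 1998-07-04 + 30 days = 1998-08-03.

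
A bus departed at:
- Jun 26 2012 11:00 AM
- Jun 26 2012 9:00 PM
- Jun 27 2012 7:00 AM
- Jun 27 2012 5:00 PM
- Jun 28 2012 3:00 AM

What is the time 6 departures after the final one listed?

The interval is a steady 10 hours (10, 10, 10, 10).
Jun 28 2012 3:00 AM + 10 h = Jun 28 2012 1:00 PM.
Jun 28 2012 1:00 PM + 10 h = Jun 28 2012 11:00 PM.
Jun 28 2012 11:00 PM + 10 h = Jun 29 2012 9:00 AM.
Jun 29 2012 9:00 AM + 10 h = Jun 29 2012 7:00 PM.
Jun 29 2012 7:00 PM + 10 h = Jun 30 2012 5:00 AM.
Jun 30 2012 5:00 AM + 10 h = Jun 30 2012 3:00 PM.

Jun 30 2012 3:00 PM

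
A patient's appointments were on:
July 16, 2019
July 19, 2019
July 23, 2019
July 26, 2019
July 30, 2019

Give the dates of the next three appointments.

The gap pattern 3, 4, 3, 4 repeats every 2 events.
These are the Tuesdays and Fridays of each week.
The following Friday is August 2, 2019.
The following Tuesday is August 6, 2019.
Next Friday: August 9, 2019.

August 2, 2019; August 6, 2019; August 9, 2019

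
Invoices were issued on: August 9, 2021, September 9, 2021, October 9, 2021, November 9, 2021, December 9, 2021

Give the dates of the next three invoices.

January 9, 2022; February 9, 2022; March 9, 2022

Gaps: 31, 30, 31, 30 days — not constant. Every event is on the 9th of the month.
Pattern: the 9th of each month.
January 2022: January 9, 2022.
Next: February 2022 → February 9, 2022.
Next: March 2022 → March 9, 2022.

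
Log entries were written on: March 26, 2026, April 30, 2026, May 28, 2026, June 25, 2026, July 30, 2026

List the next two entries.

August 27, 2026; September 24, 2026

All Thursdays; the gaps (35, 28, 28, 35) vary with month length.
This is the last Thursday of each month.
Last Thursday of August 2026: August 27, 2026.
Last Thursday of September 2026: September 24, 2026.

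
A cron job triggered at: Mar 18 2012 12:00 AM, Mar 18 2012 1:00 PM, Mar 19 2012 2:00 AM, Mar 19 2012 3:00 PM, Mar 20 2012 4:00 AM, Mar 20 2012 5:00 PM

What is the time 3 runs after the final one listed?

Spacing: 13, 13, 13, 13, 13 h — constant 13 h.
Mar 20 2012 5:00 PM + 13 h = Mar 21 2012 6:00 AM.
Mar 21 2012 6:00 AM + 13 h = Mar 21 2012 7:00 PM.
Mar 21 2012 7:00 PM + 13 h = Mar 22 2012 8:00 AM.

Mar 22 2012 8:00 AM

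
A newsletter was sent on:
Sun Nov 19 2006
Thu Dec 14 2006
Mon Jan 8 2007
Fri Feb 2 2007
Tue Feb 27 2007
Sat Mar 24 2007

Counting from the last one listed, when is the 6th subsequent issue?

Gaps between consecutive events: 25, 25, 25, 25, 25 days — a constant 25-day interval.
Sat Mar 24 2007 + 25 days = Wed Apr 18 2007.
Wed Apr 18 2007 + 25 days = Sun May 13 2007.
Sun May 13 2007 + 25 days = Thu Jun 7 2007.
Thu Jun 7 2007 + 25 days = Mon Jul 2 2007.
Mon Jul 2 2007 + 25 days = Fri Jul 27 2007.
Fri Jul 27 2007 + 25 days = Tue Aug 21 2007.

Tue Aug 21 2007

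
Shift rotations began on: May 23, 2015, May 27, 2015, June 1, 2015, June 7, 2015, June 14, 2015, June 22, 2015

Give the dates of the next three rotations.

July 1, 2015; July 11, 2015; July 22, 2015

Intervals are 4, 5, 6, 7, 8 days — an arithmetic progression with common difference 1.
Next gap: 9 days. June 22, 2015 + 9 days = July 1, 2015.
Next gap: 10 days. July 1, 2015 + 10 days = July 11, 2015.
Next gap: 11 days. July 11, 2015 + 11 days = July 22, 2015.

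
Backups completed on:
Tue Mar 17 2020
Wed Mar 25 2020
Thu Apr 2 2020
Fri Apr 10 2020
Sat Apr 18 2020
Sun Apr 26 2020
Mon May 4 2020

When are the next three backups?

Tue May 12 2020, Wed May 20 2020, Thu May 28 2020

Every event comes 8 days after the last (8, 8, 8, 8, 8, 8).
Mon May 4 2020 + 8 days = Tue May 12 2020.
Tue May 12 2020 + 8 days = Wed May 20 2020.
Wed May 20 2020 + 8 days = Thu May 28 2020.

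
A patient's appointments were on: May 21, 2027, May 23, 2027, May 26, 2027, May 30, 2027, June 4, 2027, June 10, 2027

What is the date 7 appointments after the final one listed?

Gaps: 2, 3, 4, 5, 6 days — each gap is 1 larger than the previous one.
Next gap: 7 days. June 10, 2027 + 7 days = June 17, 2027.
Next gap: 8 days. June 17, 2027 + 8 days = June 25, 2027.
Next gap: 9 days. June 25, 2027 + 9 days = July 4, 2027.
Next gap: 10 days. July 4, 2027 + 10 days = July 14, 2027.
Next gap: 11 days. July 14, 2027 + 11 days = July 25, 2027.
Next gap: 12 days. July 25, 2027 + 12 days = August 6, 2027.
Next gap: 13 days. August 6, 2027 + 13 days = August 19, 2027.

August 19, 2027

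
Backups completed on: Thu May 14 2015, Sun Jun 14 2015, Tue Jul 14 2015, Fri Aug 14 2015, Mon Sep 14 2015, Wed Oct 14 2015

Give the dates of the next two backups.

The day-of-month is always 14 (31, 30, 31, 31, 30 days between events).
So this recurs on the 14th of each month.
November 2015: Sat Nov 14 2015.
Next: December 2015 → Mon Dec 14 2015.

Sat Nov 14 2015, Mon Dec 14 2015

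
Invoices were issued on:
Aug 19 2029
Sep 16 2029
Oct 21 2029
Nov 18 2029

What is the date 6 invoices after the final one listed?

These are Sundays at 28- or 35-day spacing (28, 35, 28).
The pattern: 3rd Sunday of the month.
December 2029 — 3rd Sunday is Dec 16 2029.
3rd Sunday of January 2030: Jan 20 2030.
3rd Sunday of February 2030: Feb 17 2030.
3rd Sunday of March 2030: Mar 17 2030.
April 2030 — 3rd Sunday is Apr 21 2030.
3rd Sunday of May 2030: May 19 2030.

May 19 2030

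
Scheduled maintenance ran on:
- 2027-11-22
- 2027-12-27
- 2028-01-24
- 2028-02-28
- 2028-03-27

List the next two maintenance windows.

These are Mondays at 28- or 35-day spacing (35, 28, 35, 28).
The pattern: 4th Monday of the month.
4th Monday of April 2028: 2028-04-24.
May 2028 — 4th Monday is 2028-05-22.

2028-04-24, 2028-05-22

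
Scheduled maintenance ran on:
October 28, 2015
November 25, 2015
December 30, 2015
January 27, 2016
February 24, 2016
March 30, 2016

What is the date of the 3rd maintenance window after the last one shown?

June 29, 2016

Every date is a Wednesday; gaps 28, 35, 28, 28, 35 days.
Each is the last Wednesday of its month (at least one falls on the 29th or later, ruling out '4th Wednesday').
Last Wednesday of April 2016: April 27, 2016.
May 2016 ends with Wednesday May 25, 2016.
Last Wednesday of June 2016: June 29, 2016.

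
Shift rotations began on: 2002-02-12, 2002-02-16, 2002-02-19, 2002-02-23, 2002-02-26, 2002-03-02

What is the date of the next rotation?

Every event lands on a Tuesday or Saturday (gaps cycle 4, 3, 4, 3, 4).
So the schedule is: every Tuesday and Saturday.
The following Tuesday is 2002-03-05.

2002-03-05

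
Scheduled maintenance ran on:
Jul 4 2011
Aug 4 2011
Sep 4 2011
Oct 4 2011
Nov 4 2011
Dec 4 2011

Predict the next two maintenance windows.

Jan 4 2012, Feb 4 2012

Each date is the 4th; the gaps (31, 31, 30, 31, 30) track the month lengths.
The rule is the 4th of each month.
Next: January 2012 → Jan 4 2012.
Next: February 2012 → Feb 4 2012.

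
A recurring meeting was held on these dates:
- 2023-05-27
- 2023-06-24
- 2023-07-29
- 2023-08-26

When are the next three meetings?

These are Saturdays with 28, 35, 28-day gaps.
Each is the final Saturday of its month — 2023-07-29 is past the 28th, so '4th Saturday' doesn't fit.
Last Saturday of September 2023: 2023-09-30.
Last Saturday of October 2023: 2023-10-28.
Last Saturday of November 2023: 2023-11-25.

2023-09-30, 2023-10-28, 2023-11-25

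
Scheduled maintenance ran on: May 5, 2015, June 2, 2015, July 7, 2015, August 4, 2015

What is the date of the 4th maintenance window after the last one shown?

Gaps: 28, 35, 28 days — a mix of 28 and 35. Every date is a Tuesday.
Each is the 1st Tuesday of its month.
September 2015 — 1st Tuesday is September 1, 2015.
October 2015 — 1st Tuesday is October 6, 2015.
November 2015 — 1st Tuesday is November 3, 2015.
December 2015 — 1st Tuesday is December 1, 2015.

December 1, 2015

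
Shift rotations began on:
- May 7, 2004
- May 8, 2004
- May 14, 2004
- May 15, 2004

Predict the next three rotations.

The gap pattern 1, 6, 1 repeats every 2 events.
These are the Fridays and Saturdays of each week.
The following Friday is May 21, 2004.
Next Saturday: May 22, 2004.
The following Friday is May 28, 2004.

May 21, 2004; May 22, 2004; May 28, 2004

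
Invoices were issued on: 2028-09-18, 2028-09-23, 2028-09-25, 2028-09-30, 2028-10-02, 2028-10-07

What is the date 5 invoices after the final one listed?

2028-10-23

Gaps: 5, 2, 5, 2, 5 days — not constant, but cyclic with period 2.
The events fall on every Monday and Saturday.
The following Monday is 2028-10-09.
The following Saturday is 2028-10-14.
The following Monday is 2028-10-16.
Next Saturday: 2028-10-21.
Next Monday: 2028-10-23.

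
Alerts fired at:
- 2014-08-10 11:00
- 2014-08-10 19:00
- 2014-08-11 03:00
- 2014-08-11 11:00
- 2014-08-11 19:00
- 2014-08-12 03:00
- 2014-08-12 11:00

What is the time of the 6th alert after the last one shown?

2014-08-14 11:00

The interval is a steady 8 hours (8, 8, 8, 8, 8, 8).
2014-08-12 11:00 + 8 h = 2014-08-12 19:00.
2014-08-12 19:00 + 8 h = 2014-08-13 03:00.
2014-08-13 03:00 + 8 h = 2014-08-13 11:00.
2014-08-13 11:00 + 8 h = 2014-08-13 19:00.
2014-08-13 19:00 + 8 h = 2014-08-14 03:00.
2014-08-14 03:00 + 8 h = 2014-08-14 11:00.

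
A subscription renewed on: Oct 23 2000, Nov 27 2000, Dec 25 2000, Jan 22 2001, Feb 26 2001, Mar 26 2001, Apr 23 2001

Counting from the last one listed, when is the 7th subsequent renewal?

Gaps: 35, 28, 28, 35, 28, 28 days — a mix of 28 and 35. Every date is a Monday.
Each is the 4th Monday of its month.
May 2001 — 4th Monday is May 28 2001.
June 2001 — 4th Monday is Jun 25 2001.
4th Monday of July 2001: Jul 23 2001.
4th Monday of August 2001: Aug 27 2001.
4th Monday of September 2001: Sep 24 2001.
October 2001 — 4th Monday is Oct 22 2001.
4th Monday of November 2001: Nov 26 2001.

Nov 26 2001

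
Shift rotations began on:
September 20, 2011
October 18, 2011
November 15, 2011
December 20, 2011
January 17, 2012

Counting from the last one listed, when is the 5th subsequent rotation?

June 19, 2012

Gaps: 28, 28, 35, 28 days — a mix of 28 and 35. Every date is a Tuesday.
Each is the 3rd Tuesday of its month.
3rd Tuesday of February 2012: February 21, 2012.
March 2012 — 3rd Tuesday is March 20, 2012.
April 2012 — 3rd Tuesday is April 17, 2012.
3rd Tuesday of May 2012: May 15, 2012.
June 2012 — 3rd Tuesday is June 19, 2012.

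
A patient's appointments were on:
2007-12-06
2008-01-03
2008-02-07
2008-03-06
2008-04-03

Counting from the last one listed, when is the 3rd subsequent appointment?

2008-07-03

These are Thursdays at 28- or 35-day spacing (28, 35, 28, 28).
The pattern: 1st Thursday of the month.
May 2008 — 1st Thursday is 2008-05-01.
1st Thursday of June 2008: 2008-06-05.
1st Thursday of July 2008: 2008-07-03.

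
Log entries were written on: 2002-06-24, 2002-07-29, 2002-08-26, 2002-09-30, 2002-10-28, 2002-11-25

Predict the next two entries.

All Mondays; the gaps (35, 28, 35, 28, 28) vary with month length.
This is the last Monday of each month.
Last Monday of December 2002: 2002-12-30.
Last Monday of January 2003: 2003-01-27.

2002-12-30, 2003-01-27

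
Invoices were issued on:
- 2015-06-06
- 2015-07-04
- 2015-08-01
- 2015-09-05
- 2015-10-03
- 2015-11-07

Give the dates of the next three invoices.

Gaps: 28, 28, 35, 28, 35 days — a mix of 28 and 35. Every date is a Saturday.
Each is the 1st Saturday of its month.
1st Saturday of December 2015: 2015-12-05.
January 2016 — 1st Saturday is 2016-01-02.
February 2016 — 1st Saturday is 2016-02-06.

2015-12-05, 2016-01-02, 2016-02-06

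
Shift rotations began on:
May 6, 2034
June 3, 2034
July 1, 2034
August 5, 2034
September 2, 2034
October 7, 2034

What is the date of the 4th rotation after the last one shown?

These are Saturdays at 28- or 35-day spacing (28, 28, 35, 28, 35).
The pattern: 1st Saturday of the month.
November 2034 — 1st Saturday is November 4, 2034.
December 2034 — 1st Saturday is December 2, 2034.
1st Saturday of January 2035: January 6, 2035.
February 2035 — 1st Saturday is February 3, 2035.

February 3, 2035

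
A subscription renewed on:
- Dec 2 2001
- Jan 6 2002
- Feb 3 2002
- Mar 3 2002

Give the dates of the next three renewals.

Apr 7 2002, May 5 2002, Jun 2 2002

These are Sundays at 28- or 35-day spacing (35, 28, 28).
The pattern: 1st Sunday of the month.
1st Sunday of April 2002: Apr 7 2002.
May 2002 — 1st Sunday is May 5 2002.
1st Sunday of June 2002: Jun 2 2002.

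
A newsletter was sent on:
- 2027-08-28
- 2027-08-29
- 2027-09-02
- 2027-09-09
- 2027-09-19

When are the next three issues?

2027-10-02, 2027-10-18, 2027-11-06

Intervals are 1, 4, 7, 10 days — an arithmetic progression with common difference 3.
Next gap: 13 days. 2027-09-19 + 13 days = 2027-10-02.
Next gap: 16 days. 2027-10-02 + 16 days = 2027-10-18.
Next gap: 19 days. 2027-10-18 + 19 days = 2027-11-06.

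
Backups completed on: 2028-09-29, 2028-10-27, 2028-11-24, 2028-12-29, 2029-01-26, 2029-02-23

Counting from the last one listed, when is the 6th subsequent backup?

2029-08-31

All Fridays; the gaps (28, 28, 35, 28, 28) vary with month length.
This is the last Friday of each month.
March 2029 ends with Friday 2029-03-30.
Last Friday of April 2029: 2029-04-27.
Last Friday of May 2029: 2029-05-25.
June 2029 ends with Friday 2029-06-29.
July 2029 ends with Friday 2029-07-27.
August 2029 ends with Friday 2029-08-31.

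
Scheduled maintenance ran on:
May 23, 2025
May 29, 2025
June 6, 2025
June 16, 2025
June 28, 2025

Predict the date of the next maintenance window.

July 12, 2025

Gaps: 6, 8, 10, 12 days — each gap is 2 larger than the previous one.
Next gap: 14 days. June 28, 2025 + 14 days = July 12, 2025.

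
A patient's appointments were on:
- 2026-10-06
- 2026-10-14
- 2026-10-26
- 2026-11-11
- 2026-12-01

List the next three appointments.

2026-12-25, 2027-01-22, 2027-02-23

Gaps: 8, 12, 16, 20 days — each gap is 4 larger than the previous one.
Next gap: 24 days. 2026-12-01 + 24 days = 2026-12-25.
Next gap: 28 days. 2026-12-25 + 28 days = 2027-01-22.
Next gap: 32 days. 2027-01-22 + 32 days = 2027-02-23.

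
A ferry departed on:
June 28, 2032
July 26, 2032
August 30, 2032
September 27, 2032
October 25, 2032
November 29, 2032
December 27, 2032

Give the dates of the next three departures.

Every date is a Monday; gaps 28, 35, 28, 28, 35, 28 days.
Each is the last Monday of its month (at least one falls on the 29th or later, ruling out '4th Monday').
Last Monday of January 2033: January 31, 2033.
February 2033 ends with Monday February 28, 2033.
Last Monday of March 2033: March 28, 2033.

January 31, 2033; February 28, 2033; March 28, 2033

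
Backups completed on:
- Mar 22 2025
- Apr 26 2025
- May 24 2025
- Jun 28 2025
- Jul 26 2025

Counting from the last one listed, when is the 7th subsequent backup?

Feb 28 2026

Gaps: 35, 28, 35, 28 days — a mix of 28 and 35. Every date is a Saturday.
Each is the 4th Saturday of its month.
August 2025 — 4th Saturday is Aug 23 2025.
September 2025 — 4th Saturday is Sep 27 2025.
4th Saturday of October 2025: Oct 25 2025.
4th Saturday of November 2025: Nov 22 2025.
4th Saturday of December 2025: Dec 27 2025.
4th Saturday of January 2026: Jan 24 2026.
February 2026 — 4th Saturday is Feb 28 2026.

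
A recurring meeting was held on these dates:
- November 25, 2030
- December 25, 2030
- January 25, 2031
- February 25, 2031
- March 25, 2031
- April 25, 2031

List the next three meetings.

The day-of-month is always 25 (30, 31, 31, 28, 31 days between events).
So this recurs on the 25th of each month.
May 2031: May 25, 2031.
Next: June 2031 → June 25, 2031.
July 2031: July 25, 2031.

May 25, 2031; June 25, 2031; July 25, 2031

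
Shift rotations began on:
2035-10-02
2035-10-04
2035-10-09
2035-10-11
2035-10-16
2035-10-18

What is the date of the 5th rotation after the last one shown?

2035-11-06

Every event lands on a Tuesday or Thursday (gaps cycle 2, 5, 2, 5, 2).
So the schedule is: every Tuesday and Thursday.
Next Tuesday: 2035-10-23.
Next Thursday: 2035-10-25.
Next Tuesday: 2035-10-30.
The following Thursday is 2035-11-01.
Next Tuesday: 2035-11-06.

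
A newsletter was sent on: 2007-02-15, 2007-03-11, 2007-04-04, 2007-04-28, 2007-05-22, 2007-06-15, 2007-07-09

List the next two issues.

2007-08-02, 2007-08-26

Gaps between consecutive events: 24, 24, 24, 24, 24, 24 days — a constant 24-day interval.
2007-07-09 + 24 days = 2007-08-02.
2007-08-02 + 24 days = 2007-08-26.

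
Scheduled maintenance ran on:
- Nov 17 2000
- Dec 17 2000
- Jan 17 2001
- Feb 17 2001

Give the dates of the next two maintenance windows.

Gaps: 30, 31, 31 days — not constant. Every event is on the 17th of the month.
Pattern: the 17th of each month.
Next: March 2001 → Mar 17 2001.
April 2001: Apr 17 2001.

Mar 17 2001, Apr 17 2001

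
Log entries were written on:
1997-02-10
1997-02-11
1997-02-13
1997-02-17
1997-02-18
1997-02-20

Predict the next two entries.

Gaps: 1, 2, 4, 1, 2 days — not constant, but cyclic with period 3.
The events fall on every Monday, Tuesday and Thursday.
The following Monday is 1997-02-24.
The following Tuesday is 1997-02-25.

1997-02-24, 1997-02-25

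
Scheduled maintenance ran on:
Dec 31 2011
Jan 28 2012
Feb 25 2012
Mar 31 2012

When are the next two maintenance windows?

Every date is a Saturday; gaps 28, 28, 35 days.
Each is the last Saturday of its month (at least one falls on the 29th or later, ruling out '4th Saturday').
April 2012 ends with Saturday Apr 28 2012.
May 2012 ends with Saturday May 26 2012.

Apr 28 2012, May 26 2012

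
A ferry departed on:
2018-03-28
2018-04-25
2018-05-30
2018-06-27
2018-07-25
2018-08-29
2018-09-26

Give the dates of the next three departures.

All Wednesdays; the gaps (28, 35, 28, 28, 35, 28) vary with month length.
This is the last Wednesday of each month.
October 2018 ends with Wednesday 2018-10-31.
Last Wednesday of November 2018: 2018-11-28.
Last Wednesday of December 2018: 2018-12-26.

2018-10-31, 2018-11-28, 2018-12-26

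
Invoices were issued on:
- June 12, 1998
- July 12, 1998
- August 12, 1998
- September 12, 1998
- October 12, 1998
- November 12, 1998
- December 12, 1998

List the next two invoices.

Gaps: 30, 31, 31, 30, 31, 30 days — not constant. Every event is on the 12th of the month.
Pattern: the 12th of each month.
Next: January 1999 → January 12, 1999.
February 1999: February 12, 1999.

January 12, 1999; February 12, 1999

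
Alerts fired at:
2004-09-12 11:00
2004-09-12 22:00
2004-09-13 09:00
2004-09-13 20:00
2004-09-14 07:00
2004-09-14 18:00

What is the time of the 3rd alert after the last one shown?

The interval is a steady 11 hours (11, 11, 11, 11, 11).
2004-09-14 18:00 + 11 h = 2004-09-15 05:00.
2004-09-15 05:00 + 11 h = 2004-09-15 16:00.
2004-09-15 16:00 + 11 h = 2004-09-16 03:00.

2004-09-16 03:00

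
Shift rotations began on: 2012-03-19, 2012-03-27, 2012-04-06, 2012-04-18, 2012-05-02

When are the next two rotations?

2012-05-18, 2012-06-05

Gaps: 8, 10, 12, 14 days — each gap is 2 larger than the previous one.
Next gap: 16 days. 2012-05-02 + 16 days = 2012-05-18.
Next gap: 18 days. 2012-05-18 + 18 days = 2012-06-05.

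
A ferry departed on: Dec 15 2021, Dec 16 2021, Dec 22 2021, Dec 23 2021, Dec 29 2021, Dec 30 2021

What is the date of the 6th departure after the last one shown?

The gap pattern 1, 6, 1, 6, 1 repeats every 2 events.
These are the Wednesdays and Thursdays of each week.
The following Wednesday is Jan 5 2022.
The following Thursday is Jan 6 2022.
Next Wednesday: Jan 12 2022.
The following Thursday is Jan 13 2022.
The following Wednesday is Jan 19 2022.
The following Thursday is Jan 20 2022.

Jan 20 2022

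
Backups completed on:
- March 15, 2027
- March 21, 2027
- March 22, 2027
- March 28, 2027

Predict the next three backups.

Every event lands on a Monday or Sunday (gaps cycle 6, 1, 6).
So the schedule is: every Monday and Sunday.
Next Monday: March 29, 2027.
Next Sunday: April 4, 2027.
Next Monday: April 5, 2027.

March 29, 2027; April 4, 2027; April 5, 2027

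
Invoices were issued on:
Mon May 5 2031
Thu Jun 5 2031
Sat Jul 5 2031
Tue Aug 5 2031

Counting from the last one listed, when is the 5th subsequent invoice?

Mon Jan 5 2032

Gaps: 31, 30, 31 days — not constant. Every event is on the 5th of the month.
Pattern: the 5th of each month.
September 2031: Fri Sep 5 2031.
Next: October 2031 → Sun Oct 5 2031.
Next: November 2031 → Wed Nov 5 2031.
December 2031: Fri Dec 5 2031.
Next: January 2032 → Mon Jan 5 2032.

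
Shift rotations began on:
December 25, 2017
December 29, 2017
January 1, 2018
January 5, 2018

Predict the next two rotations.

January 8, 2018; January 12, 2018

Gaps: 4, 3, 4 days — not constant, but cyclic with period 2.
The events fall on every Monday and Friday.
The following Monday is January 8, 2018.
Next Friday: January 12, 2018.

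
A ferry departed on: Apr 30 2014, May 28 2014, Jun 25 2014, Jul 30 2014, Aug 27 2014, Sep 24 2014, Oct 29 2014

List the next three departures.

Nov 26 2014, Dec 31 2014, Jan 28 2015

Every date is a Wednesday; gaps 28, 28, 35, 28, 28, 35 days.
Each is the last Wednesday of its month (at least one falls on the 29th or later, ruling out '4th Wednesday').
Last Wednesday of November 2014: Nov 26 2014.
December 2014 ends with Wednesday Dec 31 2014.
January 2015 ends with Wednesday Jan 28 2015.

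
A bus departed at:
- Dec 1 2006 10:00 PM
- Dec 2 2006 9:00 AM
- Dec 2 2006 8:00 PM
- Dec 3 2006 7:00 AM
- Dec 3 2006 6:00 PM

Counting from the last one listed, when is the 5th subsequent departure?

Gaps: 11, 11, 11, 11 hours — each event is 11 hours after the previous one.
Dec 3 2006 6:00 PM + 11 h = Dec 4 2006 5:00 AM.
Dec 4 2006 5:00 AM + 11 h = Dec 4 2006 4:00 PM.
Dec 4 2006 4:00 PM + 11 h = Dec 5 2006 3:00 AM.
Dec 5 2006 3:00 AM + 11 h = Dec 5 2006 2:00 PM.
Dec 5 2006 2:00 PM + 11 h = Dec 6 2006 1:00 AM.

Dec 6 2006 1:00 AM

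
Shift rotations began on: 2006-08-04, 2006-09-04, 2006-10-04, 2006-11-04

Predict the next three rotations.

2006-12-04, 2007-01-04, 2007-02-04

The day-of-month is always 4 (31, 30, 31 days between events).
So this recurs on the 4th of each month.
December 2006: 2006-12-04.
Next: January 2007 → 2007-01-04.
Next: February 2007 → 2007-02-04.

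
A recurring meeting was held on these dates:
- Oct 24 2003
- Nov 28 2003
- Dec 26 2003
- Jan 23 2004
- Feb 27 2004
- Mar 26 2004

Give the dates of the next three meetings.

All dates are Fridays, 35, 28, 28, 35, 28 days apart.
Specifically, the 4th Friday of each month.
April 2004 — 4th Friday is Apr 23 2004.
May 2004 — 4th Friday is May 28 2004.
4th Friday of June 2004: Jun 25 2004.

Apr 23 2004, May 28 2004, Jun 25 2004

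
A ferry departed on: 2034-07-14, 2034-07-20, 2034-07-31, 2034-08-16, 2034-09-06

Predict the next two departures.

2034-10-02, 2034-11-02

Intervals are 6, 11, 16, 21 days — an arithmetic progression with common difference 5.
Next gap: 26 days. 2034-09-06 + 26 days = 2034-10-02.
Next gap: 31 days. 2034-10-02 + 31 days = 2034-11-02.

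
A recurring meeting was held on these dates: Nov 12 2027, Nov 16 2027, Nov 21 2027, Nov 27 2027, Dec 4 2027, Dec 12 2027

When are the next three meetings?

The spacing grows by 1 each time: 4, 5, 6, 7, 8 days.
Next gap: 9 days. Dec 12 2027 + 9 days = Dec 21 2027.
Next gap: 10 days. Dec 21 2027 + 10 days = Dec 31 2027.
Next gap: 11 days. Dec 31 2027 + 11 days = Jan 11 2028.

Dec 21 2027, Dec 31 2027, Jan 11 2028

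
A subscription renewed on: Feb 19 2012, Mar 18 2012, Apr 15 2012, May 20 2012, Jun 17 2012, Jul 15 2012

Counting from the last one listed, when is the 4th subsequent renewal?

All dates are Sundays, 28, 28, 35, 28, 28 days apart.
Specifically, the 3rd Sunday of each month.
August 2012 — 3rd Sunday is Aug 19 2012.
3rd Sunday of September 2012: Sep 16 2012.
October 2012 — 3rd Sunday is Oct 21 2012.
November 2012 — 3rd Sunday is Nov 18 2012.

Nov 18 2012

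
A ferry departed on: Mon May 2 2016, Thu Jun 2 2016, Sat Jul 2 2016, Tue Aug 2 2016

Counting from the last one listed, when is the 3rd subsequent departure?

Each date is the 2nd; the gaps (31, 30, 31) track the month lengths.
The rule is the 2nd of each month.
September 2016: Fri Sep 2 2016.
October 2016: Sun Oct 2 2016.
Next: November 2016 → Wed Nov 2 2016.

Wed Nov 2 2016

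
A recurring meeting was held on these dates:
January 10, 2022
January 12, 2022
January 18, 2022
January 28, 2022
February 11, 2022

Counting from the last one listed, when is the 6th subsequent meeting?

Gaps: 2, 6, 10, 14 days — each gap is 4 larger than the previous one.
Next gap: 18 days. February 11, 2022 + 18 days = March 1, 2022.
Next gap: 22 days. March 1, 2022 + 22 days = March 23, 2022.
Next gap: 26 days. March 23, 2022 + 26 days = April 18, 2022.
Next gap: 30 days. April 18, 2022 + 30 days = May 18, 2022.
Next gap: 34 days. May 18, 2022 + 34 days = June 21, 2022.
Next gap: 38 days. June 21, 2022 + 38 days = July 29, 2022.

July 29, 2022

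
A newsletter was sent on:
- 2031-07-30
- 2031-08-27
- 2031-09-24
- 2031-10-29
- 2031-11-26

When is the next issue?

2031-12-31

These are Wednesdays with 28, 28, 35, 28-day gaps.
Each is the final Wednesday of its month — 2031-07-30 is past the 28th, so '4th Wednesday' doesn't fit.
December 2031 ends with Wednesday 2031-12-31.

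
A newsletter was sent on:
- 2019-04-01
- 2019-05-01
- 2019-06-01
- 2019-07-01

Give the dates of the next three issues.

Gaps: 30, 31, 30 days — not constant. Every event is on the 1st of the month.
Pattern: the 1st of each month.
August 2019: 2019-08-01.
September 2019: 2019-09-01.
October 2019: 2019-10-01.

2019-08-01, 2019-09-01, 2019-10-01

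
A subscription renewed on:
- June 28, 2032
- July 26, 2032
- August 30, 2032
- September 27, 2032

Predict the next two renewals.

All Mondays; the gaps (28, 35, 28) vary with month length.
This is the last Monday of each month.
Last Monday of October 2032: October 25, 2032.
November 2032 ends with Monday November 29, 2032.

October 25, 2032; November 29, 2032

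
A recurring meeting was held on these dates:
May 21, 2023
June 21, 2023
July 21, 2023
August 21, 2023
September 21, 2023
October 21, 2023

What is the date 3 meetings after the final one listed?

The day-of-month is always 21 (31, 30, 31, 31, 30 days between events).
So this recurs on the 21st of each month.
Next: November 2023 → November 21, 2023.
Next: December 2023 → December 21, 2023.
January 2024: January 21, 2024.

January 21, 2024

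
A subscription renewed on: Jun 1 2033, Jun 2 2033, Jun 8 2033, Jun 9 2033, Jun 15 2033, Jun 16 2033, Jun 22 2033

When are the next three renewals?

Every event lands on a Wednesday or Thursday (gaps cycle 1, 6, 1, 6, 1, 6).
So the schedule is: every Wednesday and Thursday.
Next Thursday: Jun 23 2033.
The following Wednesday is Jun 29 2033.
Next Thursday: Jun 30 2033.

Jun 23 2033, Jun 29 2033, Jun 30 2033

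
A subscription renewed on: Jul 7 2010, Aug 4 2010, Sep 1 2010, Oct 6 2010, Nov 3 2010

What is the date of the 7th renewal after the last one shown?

Jun 1 2011

All dates are Wednesdays, 28, 28, 35, 28 days apart.
Specifically, the 1st Wednesday of each month.
1st Wednesday of December 2010: Dec 1 2010.
1st Wednesday of January 2011: Jan 5 2011.
February 2011 — 1st Wednesday is Feb 2 2011.
March 2011 — 1st Wednesday is Mar 2 2011.
April 2011 — 1st Wednesday is Apr 6 2011.
1st Wednesday of May 2011: May 4 2011.
1st Wednesday of June 2011: Jun 1 2011.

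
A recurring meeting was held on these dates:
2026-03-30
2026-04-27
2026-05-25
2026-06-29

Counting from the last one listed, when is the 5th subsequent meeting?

2026-11-30

These are Mondays with 28, 28, 35-day gaps.
Each is the final Monday of its month — 2026-03-30 is past the 28th, so '4th Monday' doesn't fit.
July 2026 ends with Monday 2026-07-27.
August 2026 ends with Monday 2026-08-31.
September 2026 ends with Monday 2026-09-28.
October 2026 ends with Monday 2026-10-26.
November 2026 ends with Monday 2026-11-30.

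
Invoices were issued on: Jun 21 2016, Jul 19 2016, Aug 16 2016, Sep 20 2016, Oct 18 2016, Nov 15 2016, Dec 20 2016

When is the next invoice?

Gaps: 28, 28, 35, 28, 28, 35 days — a mix of 28 and 35. Every date is a Tuesday.
Each is the 3rd Tuesday of its month.
January 2017 — 3rd Tuesday is Jan 17 2017.

Jan 17 2017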